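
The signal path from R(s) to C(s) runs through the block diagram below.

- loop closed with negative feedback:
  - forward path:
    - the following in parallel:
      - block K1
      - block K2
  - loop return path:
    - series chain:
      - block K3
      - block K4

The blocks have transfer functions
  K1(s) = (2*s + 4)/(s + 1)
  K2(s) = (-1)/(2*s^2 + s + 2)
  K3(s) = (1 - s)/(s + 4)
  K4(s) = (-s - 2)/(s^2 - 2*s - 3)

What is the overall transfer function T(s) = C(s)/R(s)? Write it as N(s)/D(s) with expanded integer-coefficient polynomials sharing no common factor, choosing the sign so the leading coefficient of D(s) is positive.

First reduce the diagram to T(s).

Step 1 - reduce the parallel group K1, K2, giving (4*s^3 + 10*s^2 + 7*s + 7)/(2*s^3 + 3*s^2 + 3*s + 2)
Step 2 - reduce the series chain K3, K4, giving (s^2 + s - 2)/(s^3 + 2*s^2 - 11*s - 12)
Step 3 - reduce the feedback loop with forward (K1+K2) and return (K3*K4) - this is the overall T(s), already in the required normalized form

Answer: (4*s^6 + 18*s^5 - 17*s^4 - 137*s^3 - 183*s^2 - 161*s - 84)/(2*s^6 + 11*s^5 + s^4 - 40*s^3 - 71*s^2 - 65*s - 38)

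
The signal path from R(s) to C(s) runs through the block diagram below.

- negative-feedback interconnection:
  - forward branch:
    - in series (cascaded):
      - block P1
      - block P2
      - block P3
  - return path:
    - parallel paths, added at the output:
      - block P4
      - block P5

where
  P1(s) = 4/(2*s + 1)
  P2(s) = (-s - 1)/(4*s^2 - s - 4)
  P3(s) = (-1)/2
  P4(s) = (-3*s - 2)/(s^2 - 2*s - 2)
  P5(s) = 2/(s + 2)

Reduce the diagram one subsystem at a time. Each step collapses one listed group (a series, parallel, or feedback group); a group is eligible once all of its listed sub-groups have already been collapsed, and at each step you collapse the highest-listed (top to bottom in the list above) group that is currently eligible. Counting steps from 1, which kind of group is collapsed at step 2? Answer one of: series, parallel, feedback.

Reducing step by step:

Step 1 - multiply P1, P2, P3 (series)
Step 2 - parallel reduction of P4, P5
Step 3 - close the feedback loop around (P1*P2*P3), (P4+P5)
Step 2: parallel.

Answer: parallel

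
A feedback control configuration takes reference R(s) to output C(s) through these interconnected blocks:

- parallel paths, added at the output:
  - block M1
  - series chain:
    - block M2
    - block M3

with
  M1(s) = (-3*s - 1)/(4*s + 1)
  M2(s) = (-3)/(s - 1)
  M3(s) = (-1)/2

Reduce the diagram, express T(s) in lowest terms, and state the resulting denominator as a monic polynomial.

Answer: s^2 - 3*s/4 - 1/4

Working:
Step 1: multiply M2, M3 (series); result 3/(2*s - 2)
Step 2: parallel reduction of M1, (M2*M3); result (-6*s^2 + 16*s + 5)/(8*s^2 - 6*s - 2)
That last expression is T(s), already simplified. Scaling its denominator by 1/8 (the reciprocal of the leading coefficient) yields the monic denominator.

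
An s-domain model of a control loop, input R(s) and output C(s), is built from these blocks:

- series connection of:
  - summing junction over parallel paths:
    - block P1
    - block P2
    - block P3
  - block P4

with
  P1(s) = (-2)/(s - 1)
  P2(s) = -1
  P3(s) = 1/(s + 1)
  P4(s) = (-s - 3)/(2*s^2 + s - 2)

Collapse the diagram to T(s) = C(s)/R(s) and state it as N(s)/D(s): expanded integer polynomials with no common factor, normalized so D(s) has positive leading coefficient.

Reducing step by step:

(1) parallel reduction of P1, P2, P3; result (-s^2 - s - 2)/(s^2 - 1)
(2) series reduction of (P1+P2+P3), P4: this yields T(s), and no further normalization is needed

Answer: (s^3 + 4*s^2 + 5*s + 6)/(2*s^4 + s^3 - 4*s^2 - s + 2)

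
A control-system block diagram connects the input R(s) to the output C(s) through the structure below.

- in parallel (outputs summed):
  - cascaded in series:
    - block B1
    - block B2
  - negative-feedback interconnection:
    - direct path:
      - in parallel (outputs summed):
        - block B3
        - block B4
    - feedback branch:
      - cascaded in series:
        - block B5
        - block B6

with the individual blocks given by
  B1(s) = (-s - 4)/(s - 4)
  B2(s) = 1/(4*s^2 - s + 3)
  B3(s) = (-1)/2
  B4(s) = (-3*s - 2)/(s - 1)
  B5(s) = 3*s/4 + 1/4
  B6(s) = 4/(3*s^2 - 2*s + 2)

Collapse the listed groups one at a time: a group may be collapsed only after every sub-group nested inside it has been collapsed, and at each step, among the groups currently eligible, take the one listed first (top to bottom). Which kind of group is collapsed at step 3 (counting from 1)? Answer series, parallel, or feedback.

(1) combine B1, B2 in series
(2) sum the parallel branches B3, B4
(3) cascade B5, B6
(4) apply the feedback formula to (B3+B4), (B5*B6)
(5) add (B1*B2), [(B3+B4)/(1+(B3+B4)*(B5*B6))] (parallel)
At step 3 the group reduced is series.

Hence the answer: series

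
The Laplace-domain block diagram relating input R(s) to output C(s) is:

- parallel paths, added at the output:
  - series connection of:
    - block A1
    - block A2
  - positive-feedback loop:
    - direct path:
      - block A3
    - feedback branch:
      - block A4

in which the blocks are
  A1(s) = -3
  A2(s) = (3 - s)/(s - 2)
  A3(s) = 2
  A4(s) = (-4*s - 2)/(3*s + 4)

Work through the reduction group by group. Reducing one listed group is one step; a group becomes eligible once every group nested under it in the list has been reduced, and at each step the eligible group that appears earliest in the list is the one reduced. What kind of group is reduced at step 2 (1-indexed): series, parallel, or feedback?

[1] cascade A1, A2
[2] close the feedback loop around A3, A4
[3] sum the parallel branches (A1*A2), [A3/(1-A3*A4)]
At step 2 the group reduced is feedback.

Answer: feedback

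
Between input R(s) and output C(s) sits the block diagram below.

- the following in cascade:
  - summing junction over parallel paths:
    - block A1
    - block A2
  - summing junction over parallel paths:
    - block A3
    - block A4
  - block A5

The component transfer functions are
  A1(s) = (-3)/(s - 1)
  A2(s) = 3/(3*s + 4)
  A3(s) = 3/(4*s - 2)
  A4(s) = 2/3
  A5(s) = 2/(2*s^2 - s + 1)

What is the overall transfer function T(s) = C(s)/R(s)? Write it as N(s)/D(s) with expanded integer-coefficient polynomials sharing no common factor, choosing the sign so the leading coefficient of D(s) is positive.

Answer: (-16*s^2 - 50*s - 25)/(12*s^5 - 8*s^4 - 11*s^3 + 16*s^2 - 13*s + 4)

Working:
Step 1. parallel reduction of A1, A2 = (-6*s - 15)/(3*s^2 + s - 4)
Step 2. combine A3, A4 in parallel = (8*s + 5)/(12*s - 6)
Step 3. cascade (A1+A2), (A3+A4), A5, which is the overall transfer function T(s) = C(s)/R(s) in lowest terms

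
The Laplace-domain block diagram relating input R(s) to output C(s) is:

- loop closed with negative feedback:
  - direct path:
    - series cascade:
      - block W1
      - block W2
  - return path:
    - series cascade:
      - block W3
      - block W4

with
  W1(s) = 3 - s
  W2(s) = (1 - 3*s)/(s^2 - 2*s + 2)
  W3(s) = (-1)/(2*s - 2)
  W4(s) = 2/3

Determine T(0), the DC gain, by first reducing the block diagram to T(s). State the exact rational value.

Answer: 1

Working:
1. cascade W1, W2 gives (3*s^2 - 10*s + 3)/(s^2 - 2*s + 2)
2. reduce the series chain W3, W4 gives (-1)/(3*s - 3)
3. close the feedback loop around (W1*W2), (W3*W4) gives (9*s^3 - 39*s^2 + 39*s - 9)/(3*s^3 - 12*s^2 + 22*s - 9)
Evaluating the step-3 result (the overall T(s)) at s = 0 gives T(0) = -9/(-9) = 1.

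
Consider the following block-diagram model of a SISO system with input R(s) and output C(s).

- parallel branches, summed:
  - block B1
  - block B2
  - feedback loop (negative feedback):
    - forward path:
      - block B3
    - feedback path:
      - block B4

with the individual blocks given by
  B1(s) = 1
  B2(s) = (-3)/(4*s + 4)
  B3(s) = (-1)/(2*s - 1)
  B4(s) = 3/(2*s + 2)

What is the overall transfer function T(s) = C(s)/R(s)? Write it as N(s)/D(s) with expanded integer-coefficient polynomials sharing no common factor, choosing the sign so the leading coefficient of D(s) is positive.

Step 1 - close the feedback loop around B3, B4 -> (-2*s - 2)/(4*s^2 + 2*s - 5)
Step 2 - add B1, B2, [B3/(1+B3*B4)] (parallel); the result is T(s) itself (integer coefficients, no common factor, positive leading denominator coefficient)

Therefore the answer is (16*s^3 + 4*s^2 - 34*s - 13)/(16*s^3 + 24*s^2 - 12*s - 20).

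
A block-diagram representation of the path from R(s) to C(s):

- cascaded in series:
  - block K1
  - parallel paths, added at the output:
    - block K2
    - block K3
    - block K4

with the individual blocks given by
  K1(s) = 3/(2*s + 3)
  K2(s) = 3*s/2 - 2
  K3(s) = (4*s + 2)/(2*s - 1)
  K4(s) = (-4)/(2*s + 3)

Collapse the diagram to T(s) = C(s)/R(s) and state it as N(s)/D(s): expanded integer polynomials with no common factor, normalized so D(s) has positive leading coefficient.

Step 1: parallel reduction of K2, K3, K4: (12*s^3 + 12*s^2 - 9*s + 32)/(8*s^2 + 8*s - 6)
Step 2: reduce the series chain K1, (K2+K3+K4): this yields T(s), and no further normalization is needed

Hence the answer: (36*s^3 + 36*s^2 - 27*s + 96)/(16*s^3 + 40*s^2 + 12*s - 18)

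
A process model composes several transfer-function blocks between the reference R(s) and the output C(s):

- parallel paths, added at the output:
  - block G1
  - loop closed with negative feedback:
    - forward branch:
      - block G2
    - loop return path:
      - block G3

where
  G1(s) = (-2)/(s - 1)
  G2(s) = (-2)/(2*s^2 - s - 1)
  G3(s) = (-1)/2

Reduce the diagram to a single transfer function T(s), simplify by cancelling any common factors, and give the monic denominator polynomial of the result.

Step 1. feedback reduction of G2, G3; result (-2)/(2*s^2 - s)
Step 2. reduce the parallel group G1, [G2/(1+G2*G3)]; result (2 - 4*s^2)/(2*s^3 - 3*s^2 + s)
No further cancellation is possible in the step-2 result, so that is T(s). Its denominator becomes monic after dividing by the leading coefficient 2.

Hence the answer: s^3 - 3*s^2/2 + s/2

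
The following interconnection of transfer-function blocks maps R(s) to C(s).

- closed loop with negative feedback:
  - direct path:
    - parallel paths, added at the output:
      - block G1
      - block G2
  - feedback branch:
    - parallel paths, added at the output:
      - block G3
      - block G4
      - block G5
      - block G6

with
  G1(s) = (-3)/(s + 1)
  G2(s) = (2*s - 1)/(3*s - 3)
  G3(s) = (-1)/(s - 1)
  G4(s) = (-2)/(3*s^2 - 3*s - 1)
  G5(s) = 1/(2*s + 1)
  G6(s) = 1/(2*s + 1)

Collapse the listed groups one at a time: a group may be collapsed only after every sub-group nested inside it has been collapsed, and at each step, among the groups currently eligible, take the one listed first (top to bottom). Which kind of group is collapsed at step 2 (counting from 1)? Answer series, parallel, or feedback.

Step 1: combine G1, G2 in parallel
Step 2: combine G3, G4, G5, G6 in parallel
Step 3: close the feedback loop around (G1+G2), (G3+G4+G5+G6)
So the answer for step 2 is parallel.

Therefore the answer is parallel.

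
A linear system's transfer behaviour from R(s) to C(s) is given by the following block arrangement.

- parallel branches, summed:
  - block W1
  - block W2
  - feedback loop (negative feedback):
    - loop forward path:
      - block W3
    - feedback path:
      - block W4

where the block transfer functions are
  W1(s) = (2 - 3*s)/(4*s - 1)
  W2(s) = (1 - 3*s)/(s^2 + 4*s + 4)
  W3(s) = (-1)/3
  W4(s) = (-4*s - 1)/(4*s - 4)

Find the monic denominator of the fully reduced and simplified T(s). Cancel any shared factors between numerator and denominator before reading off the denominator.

(1) reduce the feedback loop with forward W3 and return W4 -> (4 - 4*s)/(16*s - 11)
(2) combine W1, W2, [W3/(1+W3*W4)] in parallel -> (-64*s^4 - 363*s^3 + 302*s^2 + 143*s - 93)/(64*s^4 + 196*s^3 + 27*s^2 - 196*s + 44)
No further cancellation is possible in the step-2 result, so that is T(s). Its denominator becomes monic after dividing by the leading coefficient 64.

Answer: s^4 + 49*s^3/16 + 27*s^2/64 - 49*s/16 + 11/16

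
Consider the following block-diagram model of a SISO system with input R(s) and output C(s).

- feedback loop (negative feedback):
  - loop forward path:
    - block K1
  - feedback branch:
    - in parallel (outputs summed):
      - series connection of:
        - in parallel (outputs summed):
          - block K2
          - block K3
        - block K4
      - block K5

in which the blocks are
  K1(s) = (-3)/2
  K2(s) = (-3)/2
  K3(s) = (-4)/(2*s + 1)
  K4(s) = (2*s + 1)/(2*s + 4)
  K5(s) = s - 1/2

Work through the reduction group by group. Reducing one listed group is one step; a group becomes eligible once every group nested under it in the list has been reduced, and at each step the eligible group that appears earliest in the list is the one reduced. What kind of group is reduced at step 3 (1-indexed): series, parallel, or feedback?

[1] parallel reduction of K2, K3
[2] reduce the series chain (K2+K3), K4
[3] parallel reduction of ((K2+K3)*K4), K5
[4] close the feedback loop around K1, (((K2+K3)*K4)+K5)
So the answer for step 3 is parallel.

Therefore the answer is parallel.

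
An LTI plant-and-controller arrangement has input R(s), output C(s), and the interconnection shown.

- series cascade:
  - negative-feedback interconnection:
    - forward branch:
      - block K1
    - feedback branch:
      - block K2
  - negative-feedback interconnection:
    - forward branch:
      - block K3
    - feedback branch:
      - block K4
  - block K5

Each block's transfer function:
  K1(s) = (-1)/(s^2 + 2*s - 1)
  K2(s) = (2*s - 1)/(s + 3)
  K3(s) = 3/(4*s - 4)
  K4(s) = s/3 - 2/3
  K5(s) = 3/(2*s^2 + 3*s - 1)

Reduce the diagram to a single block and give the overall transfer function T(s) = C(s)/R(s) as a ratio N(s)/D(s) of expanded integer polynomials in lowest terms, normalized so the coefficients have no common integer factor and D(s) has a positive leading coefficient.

Step 1. reduce the feedback loop with forward K1 and return K2: (-s - 3)/(s^3 + 5*s^2 + 3*s - 2)
Step 2. collapse the loop (K3 forward, K4 return): 3/(5*s - 6)
Step 3. combine [K1/(1+K1*K2)], [K3/(1+K3*K4)], K5 in series - this is the overall T(s), already in the required normalized form

Answer: (-9*s - 27)/(10*s^6 + 53*s^5 + 22*s^4 - 120*s^3 - 45*s^2 + 64*s - 12)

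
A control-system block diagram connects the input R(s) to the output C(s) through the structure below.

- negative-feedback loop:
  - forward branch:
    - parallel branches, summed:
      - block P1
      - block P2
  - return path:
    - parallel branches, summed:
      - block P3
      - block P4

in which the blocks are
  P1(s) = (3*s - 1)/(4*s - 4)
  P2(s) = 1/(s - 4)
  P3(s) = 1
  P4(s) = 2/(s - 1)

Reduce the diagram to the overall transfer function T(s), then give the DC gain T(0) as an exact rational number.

Answer: 0

Working:
1. combine P1, P2 in parallel: (3*s^2 - 9*s)/(4*s^2 - 20*s + 16)
2. parallel reduction of P3, P4: (s + 1)/(s - 1)
3. feedback reduction of (P1+P2), (P3+P4): (3*s^3 - 12*s^2 + 9*s)/(7*s^3 - 30*s^2 + 27*s - 16)
Evaluating the step-3 result (the overall T(s)) at s = 0 gives T(0) = 0/(-16) = 0.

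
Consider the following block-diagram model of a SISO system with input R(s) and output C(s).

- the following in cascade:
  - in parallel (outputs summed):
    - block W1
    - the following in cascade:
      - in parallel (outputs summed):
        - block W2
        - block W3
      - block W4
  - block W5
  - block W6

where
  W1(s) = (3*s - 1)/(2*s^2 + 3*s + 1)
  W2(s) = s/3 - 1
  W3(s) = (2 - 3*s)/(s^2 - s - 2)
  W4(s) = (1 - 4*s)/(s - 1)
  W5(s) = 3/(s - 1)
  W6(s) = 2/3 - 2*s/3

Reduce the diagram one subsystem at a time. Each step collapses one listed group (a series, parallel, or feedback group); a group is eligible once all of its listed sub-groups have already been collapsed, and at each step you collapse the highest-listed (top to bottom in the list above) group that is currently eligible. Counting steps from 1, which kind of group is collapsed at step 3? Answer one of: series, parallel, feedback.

Step 1 - combine W2, W3 in parallel
Step 2 - multiply (W2+W3), W4 (series)
Step 3 - reduce the parallel group W1, ((W2+W3)*W4)
Step 4 - series reduction of (W1+((W2+W3)*W4)), W5, W6
Step 3: parallel.

Hence the answer: parallel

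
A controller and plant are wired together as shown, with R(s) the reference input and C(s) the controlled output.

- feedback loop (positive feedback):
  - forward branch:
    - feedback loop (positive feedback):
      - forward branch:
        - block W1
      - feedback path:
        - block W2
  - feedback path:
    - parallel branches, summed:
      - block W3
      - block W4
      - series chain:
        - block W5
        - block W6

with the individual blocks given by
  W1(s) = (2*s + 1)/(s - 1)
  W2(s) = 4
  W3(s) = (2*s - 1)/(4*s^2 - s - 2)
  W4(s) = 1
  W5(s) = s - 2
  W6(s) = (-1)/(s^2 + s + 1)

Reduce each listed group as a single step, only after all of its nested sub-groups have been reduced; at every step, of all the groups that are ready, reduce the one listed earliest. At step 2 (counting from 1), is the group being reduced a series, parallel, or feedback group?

Reducing step by step:

1. close the feedback loop around W1, W2
2. reduce the series chain W5, W6
3. sum the parallel branches W3, W4, (W5*W6)
4. apply the feedback formula to [W1/(1-W1*W2)], (W3+W4+(W5*W6))
The group at step 2 is a series group.

Answer: series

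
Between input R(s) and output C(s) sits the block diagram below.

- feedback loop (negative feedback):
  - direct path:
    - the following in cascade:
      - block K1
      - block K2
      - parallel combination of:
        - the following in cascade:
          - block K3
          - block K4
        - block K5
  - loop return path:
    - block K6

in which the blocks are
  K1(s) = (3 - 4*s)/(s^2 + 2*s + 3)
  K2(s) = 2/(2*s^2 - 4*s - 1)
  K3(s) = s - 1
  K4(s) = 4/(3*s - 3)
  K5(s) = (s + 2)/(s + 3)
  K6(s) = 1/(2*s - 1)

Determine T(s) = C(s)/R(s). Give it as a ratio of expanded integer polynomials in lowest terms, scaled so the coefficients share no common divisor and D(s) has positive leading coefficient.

Answer: (-112*s^3 - 148*s^2 + 318*s - 108)/(12*s^6 + 30*s^5 - 36*s^4 - 129*s^3 - 257*s^2 - 21*s + 135)

Working:
1. series reduction of K3, K4; result 4/3
2. combine (K3*K4), K5 in parallel; result (7*s + 18)/(3*s + 9)
3. series reduction of K1, K2, ((K3*K4)+K5); result (-56*s^2 - 102*s + 108)/(6*s^5 + 18*s^4 - 9*s^3 - 69*s^2 - 135*s - 27)
4. apply the feedback formula to (K1*K2*((K3*K4)+K5)), K6, which is the overall transfer function T(s) = C(s)/R(s) in lowest terms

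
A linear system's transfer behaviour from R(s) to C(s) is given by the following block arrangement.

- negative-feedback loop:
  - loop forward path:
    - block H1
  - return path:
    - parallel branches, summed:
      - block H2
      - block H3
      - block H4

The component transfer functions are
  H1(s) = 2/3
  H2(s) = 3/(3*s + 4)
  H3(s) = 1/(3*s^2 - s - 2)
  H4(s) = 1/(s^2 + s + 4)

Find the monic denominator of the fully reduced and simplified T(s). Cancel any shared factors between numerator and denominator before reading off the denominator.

Step 1 - reduce the parallel group H2, H3, H4 -> (9*s^4 + 18*s^3 + 43*s^2 - 12*s - 16)/(9*s^5 + 18*s^4 + 35*s^3 + 18*s^2 - 48*s - 32)
Step 2 - reduce the feedback loop with forward H1 and return (H2+H3+H4) -> (18*s^5 + 36*s^4 + 70*s^3 + 36*s^2 - 96*s - 64)/(27*s^5 + 72*s^4 + 141*s^3 + 140*s^2 - 168*s - 128)
The result of step 2 is T(s) in lowest terms. Its denominator has leading coefficient 27; dividing the denominator through by 27 makes it monic.

Final answer: s^5 + 8*s^4/3 + 47*s^3/9 + 140*s^2/27 - 56*s/9 - 128/27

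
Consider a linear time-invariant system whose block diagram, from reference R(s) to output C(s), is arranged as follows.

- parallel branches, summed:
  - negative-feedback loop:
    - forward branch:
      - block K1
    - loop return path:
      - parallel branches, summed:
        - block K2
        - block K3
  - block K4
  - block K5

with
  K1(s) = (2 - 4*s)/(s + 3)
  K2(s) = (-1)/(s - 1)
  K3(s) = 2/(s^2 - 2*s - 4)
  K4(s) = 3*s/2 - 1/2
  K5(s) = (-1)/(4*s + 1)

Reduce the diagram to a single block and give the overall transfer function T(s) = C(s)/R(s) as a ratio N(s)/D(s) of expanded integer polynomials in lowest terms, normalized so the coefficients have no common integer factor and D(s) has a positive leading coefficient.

The answer is (12*s^6 + 15*s^5 - 251*s^4 + 37*s^3 + 125*s^2 + 14*s - 32)/(8*s^5 + 34*s^4 - 224*s^3 - 74*s^2 + 124*s + 32).

Reasoning:
1. add K2, K3 (parallel): (-s^2 + 4*s + 2)/(s^3 - 3*s^2 - 2*s + 4)
2. apply the feedback formula to K1, (K2+K3): (-4*s^4 + 14*s^3 + 2*s^2 - 20*s + 8)/(s^4 + 4*s^3 - 29*s^2 - 2*s + 16)
3. combine [K1/(1+K1*(K2+K3))], K4, K5 in parallel, which is the overall transfer function T(s) = C(s)/R(s) in lowest terms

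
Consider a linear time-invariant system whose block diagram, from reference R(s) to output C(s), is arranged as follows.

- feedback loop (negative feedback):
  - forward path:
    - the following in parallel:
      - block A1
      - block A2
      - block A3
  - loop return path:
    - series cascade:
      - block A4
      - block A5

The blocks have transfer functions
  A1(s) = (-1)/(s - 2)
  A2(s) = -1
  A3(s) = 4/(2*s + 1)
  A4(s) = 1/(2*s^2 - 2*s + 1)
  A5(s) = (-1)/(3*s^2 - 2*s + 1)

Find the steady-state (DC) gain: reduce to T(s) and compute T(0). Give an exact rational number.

First reduce the diagram to T(s).

(1) parallel reduction of A1, A2, A3 gives (-2*s^2 + 5*s - 7)/(2*s^2 - 3*s - 2)
(2) combine A4, A5 in series gives (-1)/(6*s^4 - 10*s^3 + 9*s^2 - 4*s + 1)
(3) apply the feedback formula to (A1+A2+A3), (A4*A5) gives (-12*s^6 + 50*s^5 - 110*s^4 + 123*s^3 - 85*s^2 + 33*s - 7)/(12*s^6 - 38*s^5 + 36*s^4 - 15*s^3 - 2*s^2 + 5)
The step-3 result is T(s). Setting s = 0: T(0) = -7/5.

Answer: -7/5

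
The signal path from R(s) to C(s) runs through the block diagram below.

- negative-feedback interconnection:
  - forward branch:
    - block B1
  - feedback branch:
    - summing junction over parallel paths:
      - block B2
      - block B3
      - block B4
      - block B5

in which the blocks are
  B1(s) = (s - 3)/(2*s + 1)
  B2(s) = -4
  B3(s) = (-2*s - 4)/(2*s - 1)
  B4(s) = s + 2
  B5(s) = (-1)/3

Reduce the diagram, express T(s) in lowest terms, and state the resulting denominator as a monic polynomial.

Step 1. combine B2, B3, B4, B5 in parallel; result (6*s^2 - 23*s - 5)/(6*s - 3)
Step 2. close the feedback loop around B1, (B2+B3+B4+B5); result (6*s^2 - 21*s + 9)/(6*s^3 - 29*s^2 + 64*s + 12)
The result of step 2 is T(s) in lowest terms. Its denominator has leading coefficient 6; dividing the denominator through by 6 makes it monic.

Therefore the answer is s^3 - 29*s^2/6 + 32*s/3 + 2.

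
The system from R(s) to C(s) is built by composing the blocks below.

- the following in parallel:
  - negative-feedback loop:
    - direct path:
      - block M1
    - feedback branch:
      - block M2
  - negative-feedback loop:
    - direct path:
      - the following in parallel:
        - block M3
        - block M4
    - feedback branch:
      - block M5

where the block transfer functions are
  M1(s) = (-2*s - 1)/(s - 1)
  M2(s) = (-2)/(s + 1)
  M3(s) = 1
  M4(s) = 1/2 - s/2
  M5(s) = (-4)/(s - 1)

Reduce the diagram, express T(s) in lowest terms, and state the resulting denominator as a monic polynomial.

First reduce the diagram to T(s).

(1) reduce the feedback loop with forward M1 and return M2; result (-2*s^2 - 3*s - 1)/(s^2 + 4*s + 1)
(2) sum the parallel branches M3, M4; result 3/2 - s/2
(3) close the feedback loop around (M3+M4), M5; result (-s^2 + 4*s - 3)/(6*s - 14)
(4) reduce the parallel group [M1/(1+M1*M2)], [(M3+M4)/(1+(M3+M4)*M5)]; result (-s^4 - 12*s^3 + 22*s^2 + 28*s + 11)/(6*s^3 + 10*s^2 - 50*s - 14)
That last expression is T(s), already simplified. Scaling its denominator by 1/6 (the reciprocal of the leading coefficient) yields the monic denominator.

Answer: s^3 + 5*s^2/3 - 25*s/3 - 7/3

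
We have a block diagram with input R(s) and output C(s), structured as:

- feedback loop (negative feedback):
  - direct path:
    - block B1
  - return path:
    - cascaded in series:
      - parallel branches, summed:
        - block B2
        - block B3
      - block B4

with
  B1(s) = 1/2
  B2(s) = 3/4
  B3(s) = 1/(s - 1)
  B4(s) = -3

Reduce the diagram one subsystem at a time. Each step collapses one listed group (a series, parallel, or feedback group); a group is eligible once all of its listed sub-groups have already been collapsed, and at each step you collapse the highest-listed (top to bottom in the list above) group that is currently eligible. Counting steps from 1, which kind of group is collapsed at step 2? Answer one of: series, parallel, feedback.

(1) add B2, B3 (parallel)
(2) series reduction of (B2+B3), B4
(3) feedback reduction of B1, ((B2+B3)*B4)
The group at step 2 is a series group.

Hence the answer: series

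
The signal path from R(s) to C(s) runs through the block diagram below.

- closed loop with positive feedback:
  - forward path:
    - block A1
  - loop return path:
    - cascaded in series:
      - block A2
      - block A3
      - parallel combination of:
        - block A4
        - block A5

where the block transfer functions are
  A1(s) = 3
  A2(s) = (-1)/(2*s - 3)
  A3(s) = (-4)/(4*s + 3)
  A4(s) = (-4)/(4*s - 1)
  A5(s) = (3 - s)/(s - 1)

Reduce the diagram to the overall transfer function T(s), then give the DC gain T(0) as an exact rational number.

(1) parallel reduction of A4, A5 -> (-4*s^2 + 9*s + 1)/(4*s^2 - 5*s + 1)
(2) multiply A2, A3, (A4+A5) (series) -> (-16*s^2 + 36*s + 4)/(32*s^4 - 64*s^3 + 2*s^2 + 39*s - 9)
(3) collapse the loop (A1 forward, (A2*A3*(A4+A5)) return) -> (96*s^4 - 192*s^3 + 6*s^2 + 117*s - 27)/(32*s^4 - 64*s^3 + 50*s^2 - 69*s - 21)
That last expression is T(s); at s = 0 only the constant terms survive, so T(0) = -27/(-21) = 9/7.

Therefore the answer is 9/7.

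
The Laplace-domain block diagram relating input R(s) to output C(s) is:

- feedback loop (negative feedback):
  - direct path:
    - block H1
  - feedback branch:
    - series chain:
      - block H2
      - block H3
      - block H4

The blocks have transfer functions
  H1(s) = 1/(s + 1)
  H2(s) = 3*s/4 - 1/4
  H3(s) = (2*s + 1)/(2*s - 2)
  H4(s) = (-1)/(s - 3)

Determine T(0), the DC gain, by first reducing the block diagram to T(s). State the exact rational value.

[1] cascade H2, H3, H4 -> (-6*s^2 - s + 1)/(8*s^2 - 32*s + 24)
[2] apply the feedback formula to H1, (H2*H3*H4) -> (8*s^2 - 32*s + 24)/(8*s^3 - 30*s^2 - 9*s + 25)
That last expression is T(s); at s = 0 only the constant terms survive, so T(0) = 24/25.

Therefore the answer is 24/25.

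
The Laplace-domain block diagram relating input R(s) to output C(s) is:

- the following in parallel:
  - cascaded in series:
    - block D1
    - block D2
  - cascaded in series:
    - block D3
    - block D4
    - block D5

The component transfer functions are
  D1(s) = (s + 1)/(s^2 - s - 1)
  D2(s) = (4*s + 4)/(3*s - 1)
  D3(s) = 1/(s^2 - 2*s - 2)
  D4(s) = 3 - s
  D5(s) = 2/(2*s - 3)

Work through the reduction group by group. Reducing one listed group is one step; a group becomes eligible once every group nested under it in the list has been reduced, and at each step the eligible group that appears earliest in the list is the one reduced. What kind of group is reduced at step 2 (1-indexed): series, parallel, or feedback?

[1] reduce the series chain D1, D2
[2] combine D3, D4, D5 in series
[3] add (D1*D2), (D3*D4*D5) (parallel)
So the answer for step 2 is series.

Final answer: series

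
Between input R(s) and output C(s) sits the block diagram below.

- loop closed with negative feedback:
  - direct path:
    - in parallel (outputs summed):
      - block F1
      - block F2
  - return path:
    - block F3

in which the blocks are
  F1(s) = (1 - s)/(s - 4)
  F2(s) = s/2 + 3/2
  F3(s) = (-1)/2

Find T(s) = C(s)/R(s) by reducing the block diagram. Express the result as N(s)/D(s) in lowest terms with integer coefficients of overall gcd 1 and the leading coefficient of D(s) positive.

Reducing step by step:

Step 1: sum the parallel branches F1, F2 gives (s^2 - 3*s - 10)/(2*s - 8)
Step 2: reduce the feedback loop with forward (F1+F2) and return F3, giving the overall T(s)

Answer: (-2*s^2 + 6*s + 20)/(s^2 - 7*s + 6)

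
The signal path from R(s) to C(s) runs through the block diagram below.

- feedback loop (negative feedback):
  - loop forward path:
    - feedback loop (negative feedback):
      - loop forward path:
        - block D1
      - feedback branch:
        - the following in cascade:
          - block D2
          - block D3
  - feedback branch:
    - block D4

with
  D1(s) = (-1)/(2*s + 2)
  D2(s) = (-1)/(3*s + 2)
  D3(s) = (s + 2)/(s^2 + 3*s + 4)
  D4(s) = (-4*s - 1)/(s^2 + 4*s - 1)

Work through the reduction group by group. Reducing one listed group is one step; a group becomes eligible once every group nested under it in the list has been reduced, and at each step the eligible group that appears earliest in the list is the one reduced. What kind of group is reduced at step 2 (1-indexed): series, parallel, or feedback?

Answer: feedback

Working:
Step 1. multiply D2, D3 (series)
Step 2. reduce the feedback loop with forward D1 and return (D2*D3)
Step 3. close the feedback loop around [D1/(1+D1*(D2*D3))], D4
So the answer for step 2 is feedback.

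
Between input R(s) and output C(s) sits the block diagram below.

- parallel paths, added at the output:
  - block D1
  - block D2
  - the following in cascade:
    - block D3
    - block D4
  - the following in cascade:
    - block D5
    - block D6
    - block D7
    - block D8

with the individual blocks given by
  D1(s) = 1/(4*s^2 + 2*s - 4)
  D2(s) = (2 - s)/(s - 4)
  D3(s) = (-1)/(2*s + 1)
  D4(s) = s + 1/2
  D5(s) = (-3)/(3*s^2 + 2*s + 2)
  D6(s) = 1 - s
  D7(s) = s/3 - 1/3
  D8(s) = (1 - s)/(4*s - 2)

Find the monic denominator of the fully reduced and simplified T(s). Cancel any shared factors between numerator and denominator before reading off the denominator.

First reduce the diagram to T(s).

Step 1 - cascade D3, D4 = (-1)/2
Step 2 - combine D5, D6, D7, D8 in series = (-s^3 + 3*s^2 - 3*s + 1)/(12*s^3 + 2*s^2 + 4*s - 4)
Step 3 - add D1, D2, (D3*D4), (D5*D6*D7*D8) (parallel) = (-38*s^6 + 85*s^5 + 70*s^4 - 70*s^3 + 19*s^2 - 100*s + 48)/(24*s^6 - 80*s^5 - 78*s^4 + 48*s^3 + 20*s^2 + 56*s - 32)
The result of step 3 is T(s) in lowest terms. Its denominator has leading coefficient 24; dividing the denominator through by 24 makes it monic.

Answer: s^6 - 10*s^5/3 - 13*s^4/4 + 2*s^3 + 5*s^2/6 + 7*s/3 - 4/3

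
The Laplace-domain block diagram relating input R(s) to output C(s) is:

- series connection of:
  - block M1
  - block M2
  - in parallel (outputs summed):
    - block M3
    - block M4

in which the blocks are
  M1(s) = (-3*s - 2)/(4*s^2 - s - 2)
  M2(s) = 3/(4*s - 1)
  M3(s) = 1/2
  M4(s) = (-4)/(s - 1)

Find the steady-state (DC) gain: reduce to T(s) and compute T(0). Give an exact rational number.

The answer is -27/2.

Reasoning:
Step 1 - add M3, M4 (parallel) = (s - 9)/(2*s - 2)
Step 2 - series reduction of M1, M2, (M3+M4) = (-9*s^2 + 75*s + 54)/(32*s^4 - 48*s^3 + 2*s^2 + 18*s - 4)
Step 2 gives the overall T(s). Then T(0) = 54/(-4) = -27/2.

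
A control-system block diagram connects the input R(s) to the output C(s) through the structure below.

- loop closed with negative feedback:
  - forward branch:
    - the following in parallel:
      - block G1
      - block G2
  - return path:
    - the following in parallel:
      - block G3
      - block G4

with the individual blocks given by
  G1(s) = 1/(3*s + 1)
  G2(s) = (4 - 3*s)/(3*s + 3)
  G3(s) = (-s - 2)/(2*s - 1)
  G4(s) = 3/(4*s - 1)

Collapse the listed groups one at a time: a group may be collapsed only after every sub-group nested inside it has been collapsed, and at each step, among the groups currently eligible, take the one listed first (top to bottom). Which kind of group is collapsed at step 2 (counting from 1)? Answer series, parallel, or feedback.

Reducing step by step:

Step 1 - combine G1, G2 in parallel
Step 2 - add G3, G4 (parallel)
Step 3 - reduce the feedback loop with forward (G1+G2) and return (G3+G4)
Step 2: parallel.

Answer: parallel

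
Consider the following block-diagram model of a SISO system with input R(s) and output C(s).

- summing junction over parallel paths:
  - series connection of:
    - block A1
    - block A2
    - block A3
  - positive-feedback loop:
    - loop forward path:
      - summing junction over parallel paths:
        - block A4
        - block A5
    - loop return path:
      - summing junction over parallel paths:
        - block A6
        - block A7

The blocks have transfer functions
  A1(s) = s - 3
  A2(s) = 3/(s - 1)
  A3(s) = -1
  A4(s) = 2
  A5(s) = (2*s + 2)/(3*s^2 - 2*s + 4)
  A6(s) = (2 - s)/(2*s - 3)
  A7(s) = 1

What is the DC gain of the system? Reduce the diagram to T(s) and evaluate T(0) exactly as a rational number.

Step 1: combine A1, A2, A3 in series -> (9 - 3*s)/(s - 1)
Step 2: parallel reduction of A4, A5 -> (6*s^2 - 2*s + 10)/(3*s^2 - 2*s + 4)
Step 3: combine A6, A7 in parallel -> (s - 1)/(2*s - 3)
Step 4: apply the feedback formula to (A4+A5), (A6+A7) -> (-12*s^3 + 22*s^2 - 26*s + 30)/(5*s^2 - 2*s + 2)
Step 5: reduce the parallel group (A1*A2*A3), [(A4+A5)/(1-(A4+A5)*(A6+A7))] -> (-12*s^4 + 19*s^3 + 3*s^2 + 32*s - 12)/(5*s^3 - 7*s^2 + 4*s - 2)
Evaluating the step-5 result (the overall T(s)) at s = 0 gives T(0) = -12/(-2) = 6.

Therefore the answer is 6.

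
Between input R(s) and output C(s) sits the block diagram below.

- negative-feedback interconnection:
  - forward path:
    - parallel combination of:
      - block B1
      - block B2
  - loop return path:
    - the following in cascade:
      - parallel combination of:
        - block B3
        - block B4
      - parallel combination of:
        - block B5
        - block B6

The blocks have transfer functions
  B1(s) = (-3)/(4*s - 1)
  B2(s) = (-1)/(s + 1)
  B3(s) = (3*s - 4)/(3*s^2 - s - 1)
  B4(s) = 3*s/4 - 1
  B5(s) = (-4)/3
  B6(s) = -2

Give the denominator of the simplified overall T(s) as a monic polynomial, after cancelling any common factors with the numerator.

Step 1 - reduce the parallel group B1, B2: (-7*s - 2)/(4*s^2 + 3*s - 1)
Step 2 - add B3, B4 (parallel): (9*s^3 - 15*s^2 + 13*s - 12)/(12*s^2 - 4*s - 4)
Step 3 - sum the parallel branches B5, B6: (-10)/3
Step 4 - series reduction of (B3+B4), (B5+B6): (-45*s^3 + 75*s^2 - 65*s + 60)/(18*s^2 - 6*s - 6)
Step 5 - collapse the loop ((B1+B2) forward, ((B3+B4)*(B5+B6)) return): (-126*s^3 + 6*s^2 + 54*s + 12)/(387*s^4 - 405*s^3 + 245*s^2 - 302*s - 114)
Step 5 gives the fully reduced T(s), with no common factor left to cancel. The denominator's leading coefficient is 387, so divide each of its coefficients by 387 to get the monic form.

Final answer: s^4 - 45*s^3/43 + 245*s^2/387 - 302*s/387 - 38/129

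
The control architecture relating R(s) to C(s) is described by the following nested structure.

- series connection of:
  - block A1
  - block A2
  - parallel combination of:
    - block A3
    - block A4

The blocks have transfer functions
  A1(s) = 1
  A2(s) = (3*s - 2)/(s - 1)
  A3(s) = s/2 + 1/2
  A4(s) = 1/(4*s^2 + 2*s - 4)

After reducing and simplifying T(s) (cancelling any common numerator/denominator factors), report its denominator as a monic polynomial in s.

Answer: s^3 - s^2/2 - 3*s/2 + 1

Working:
Step 1. reduce the parallel group A3, A4: (2*s^3 + 3*s^2 - s - 1)/(4*s^2 + 2*s - 4)
Step 2. cascade A1, A2, (A3+A4): (6*s^4 + 5*s^3 - 9*s^2 - s + 2)/(4*s^3 - 2*s^2 - 6*s + 4)
T(s) is the step-2 result (common factors already cancelled). Leading coefficient of the denominator: 4. Divide through by 4 for the monic polynomial.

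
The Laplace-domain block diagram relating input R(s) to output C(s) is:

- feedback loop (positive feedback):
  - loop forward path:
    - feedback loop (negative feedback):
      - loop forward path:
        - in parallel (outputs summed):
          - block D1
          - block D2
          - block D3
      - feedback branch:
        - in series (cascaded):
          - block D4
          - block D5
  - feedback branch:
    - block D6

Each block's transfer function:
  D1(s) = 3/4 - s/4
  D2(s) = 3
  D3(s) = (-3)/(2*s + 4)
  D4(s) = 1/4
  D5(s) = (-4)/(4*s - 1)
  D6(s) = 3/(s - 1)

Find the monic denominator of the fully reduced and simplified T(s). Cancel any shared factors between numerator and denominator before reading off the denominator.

Reducing step by step:

Step 1 - parallel reduction of D1, D2, D3 -> (-s^2 + 13*s + 24)/(4*s + 8)
Step 2 - reduce the series chain D4, D5 -> (-1)/(4*s - 1)
Step 3 - reduce the feedback loop with forward (D1+D2+D3) and return (D4*D5) -> (-4*s^3 + 53*s^2 + 83*s - 24)/(17*s^2 + 15*s - 32)
Step 4 - feedback reduction of [(D1+D2+D3)/(1+(D1+D2+D3)*(D4*D5))], D6 -> (-4*s^4 + 57*s^3 + 30*s^2 - 107*s + 24)/(29*s^3 - 161*s^2 - 296*s + 104)
T(s) is the step-4 result (common factors already cancelled). Leading coefficient of the denominator: 29. Divide through by 29 for the monic polynomial.

Answer: s^3 - 161*s^2/29 - 296*s/29 + 104/29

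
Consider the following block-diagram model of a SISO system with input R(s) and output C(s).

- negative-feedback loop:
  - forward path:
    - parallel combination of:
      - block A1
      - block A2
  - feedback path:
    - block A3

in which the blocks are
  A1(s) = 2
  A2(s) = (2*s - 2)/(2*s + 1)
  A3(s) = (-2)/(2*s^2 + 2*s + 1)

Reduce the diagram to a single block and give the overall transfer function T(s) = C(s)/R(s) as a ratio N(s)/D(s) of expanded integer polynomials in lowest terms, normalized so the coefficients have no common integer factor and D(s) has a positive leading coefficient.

1. parallel reduction of A1, A2 = (6*s)/(2*s + 1)
2. reduce the feedback loop with forward (A1+A2) and return A3: this yields T(s), and no further normalization is needed

Therefore the answer is (12*s^3 + 12*s^2 + 6*s)/(4*s^3 + 6*s^2 - 8*s + 1).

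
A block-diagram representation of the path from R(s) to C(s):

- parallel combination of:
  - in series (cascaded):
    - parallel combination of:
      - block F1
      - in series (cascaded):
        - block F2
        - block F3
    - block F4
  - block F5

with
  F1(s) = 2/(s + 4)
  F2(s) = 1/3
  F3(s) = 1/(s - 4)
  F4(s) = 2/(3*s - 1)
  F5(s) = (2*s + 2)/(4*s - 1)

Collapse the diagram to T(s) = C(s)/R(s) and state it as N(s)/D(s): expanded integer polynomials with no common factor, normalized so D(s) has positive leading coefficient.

First reduce the diagram to T(s).

(1) multiply F2, F3 (series), giving 1/(3*s - 12)
(2) parallel reduction of F1, (F2*F3), giving (7*s - 20)/(3*s^2 - 48)
(3) combine (F1+(F2*F3)), F4 in series, giving (14*s - 40)/(9*s^3 - 3*s^2 - 144*s + 48)
(4) sum the parallel branches ((F1+(F2*F3))*F4), F5: this yields T(s), and no further normalization is needed

Answer: (18*s^4 + 12*s^3 - 238*s^2 - 366*s + 136)/(36*s^4 - 21*s^3 - 573*s^2 + 336*s - 48)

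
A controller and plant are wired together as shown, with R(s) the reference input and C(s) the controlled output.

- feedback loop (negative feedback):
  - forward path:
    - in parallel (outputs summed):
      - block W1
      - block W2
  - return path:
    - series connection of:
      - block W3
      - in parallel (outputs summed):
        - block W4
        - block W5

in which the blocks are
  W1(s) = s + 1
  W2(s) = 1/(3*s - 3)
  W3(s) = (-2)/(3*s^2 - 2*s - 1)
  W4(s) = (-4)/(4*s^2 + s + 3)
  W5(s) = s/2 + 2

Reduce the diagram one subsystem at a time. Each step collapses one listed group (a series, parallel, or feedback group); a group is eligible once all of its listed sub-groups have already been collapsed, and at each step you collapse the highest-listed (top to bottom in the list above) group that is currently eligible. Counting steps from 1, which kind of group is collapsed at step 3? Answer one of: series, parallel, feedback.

Step 1. reduce the parallel group W1, W2
Step 2. reduce the parallel group W4, W5
Step 3. reduce the series chain W3, (W4+W5)
Step 4. reduce the feedback loop with forward (W1+W2) and return (W3*(W4+W5))
At step 3 the group reduced is series.

Final answer: series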